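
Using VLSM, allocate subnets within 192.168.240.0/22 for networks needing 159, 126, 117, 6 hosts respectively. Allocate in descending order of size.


159 hosts -> /24 (254 usable): 192.168.240.0/24
126 hosts -> /25 (126 usable): 192.168.241.0/25
117 hosts -> /25 (126 usable): 192.168.241.128/25
6 hosts -> /29 (6 usable): 192.168.242.0/29
Allocation: 192.168.240.0/24 (159 hosts, 254 usable); 192.168.241.0/25 (126 hosts, 126 usable); 192.168.241.128/25 (117 hosts, 126 usable); 192.168.242.0/29 (6 hosts, 6 usable)


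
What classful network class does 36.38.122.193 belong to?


First octet: 36
Binary: 00100100
0xxxxxxx -> Class A (1-126)
Class A, default mask 255.0.0.0 (/8)


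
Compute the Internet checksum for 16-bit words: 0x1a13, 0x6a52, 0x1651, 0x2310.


Sum all words (with carry folding):
+ 0x1a13 = 0x1a13
+ 0x6a52 = 0x8465
+ 0x1651 = 0x9ab6
+ 0x2310 = 0xbdc6
One's complement: ~0xbdc6
Checksum = 0x4239


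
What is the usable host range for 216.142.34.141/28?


Network: 216.142.34.128
Broadcast: 216.142.34.143
First usable = network + 1
Last usable = broadcast - 1
Range: 216.142.34.129 to 216.142.34.142


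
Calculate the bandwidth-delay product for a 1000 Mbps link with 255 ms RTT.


BDP = bandwidth * RTT
= 1000 Mbps * 255 ms
= 1000 * 1e6 * 255 / 1000 bits
= 255000000 bits
= 31875000 bytes
= 31127.9297 KB
BDP = 255000000 bits (31875000 bytes)


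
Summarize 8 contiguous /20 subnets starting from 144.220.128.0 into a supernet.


Original prefix: /20
Number of subnets: 8 = 2^3
New prefix = 20 - 3 = 17
Supernet: 144.220.128.0/17


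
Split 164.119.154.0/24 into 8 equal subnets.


New prefix = 24 + 3 = 27
Each subnet has 32 addresses
  164.119.154.0/27
  164.119.154.32/27
  164.119.154.64/27
  164.119.154.96/27
  164.119.154.128/27
  164.119.154.160/27
  164.119.154.192/27
  164.119.154.224/27
Subnets: 164.119.154.0/27, 164.119.154.32/27, 164.119.154.64/27, 164.119.154.96/27, 164.119.154.128/27, 164.119.154.160/27, 164.119.154.192/27, 164.119.154.224/27


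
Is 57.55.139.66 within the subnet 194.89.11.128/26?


Subnet network: 194.89.11.128
Test IP AND mask: 57.55.139.64
No, 57.55.139.66 is not in 194.89.11.128/26


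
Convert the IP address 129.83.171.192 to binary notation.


129 = 10000001
83 = 01010011
171 = 10101011
192 = 11000000
Binary: 10000001.01010011.10101011.11000000


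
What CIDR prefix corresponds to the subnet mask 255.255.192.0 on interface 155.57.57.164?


Binary: 11111111.11111111.11000000.00000000
Count leading 1s
Prefix: /18


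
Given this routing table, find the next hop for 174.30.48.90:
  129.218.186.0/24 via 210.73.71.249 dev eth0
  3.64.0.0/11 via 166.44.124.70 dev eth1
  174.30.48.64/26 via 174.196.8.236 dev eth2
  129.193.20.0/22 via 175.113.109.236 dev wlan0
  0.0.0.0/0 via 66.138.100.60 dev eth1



Longest prefix match for 174.30.48.90:
  /24 129.218.186.0: no
  /11 3.64.0.0: no
  /26 174.30.48.64: MATCH
  /22 129.193.20.0: no
  /0 0.0.0.0: MATCH
Selected: next-hop 174.196.8.236 via eth2 (matched /26)


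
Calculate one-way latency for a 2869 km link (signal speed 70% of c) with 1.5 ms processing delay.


Speed = 0.7 * 3e5 km/s = 210000 km/s
Propagation delay = 2869 / 210000 = 0.0137 s = 13.6619 ms
Processing delay = 1.5 ms
Total one-way latency = 15.1619 ms


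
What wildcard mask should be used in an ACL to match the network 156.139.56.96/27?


Subnet mask: 255.255.255.224
Wildcard = 255.255.255.255 - subnet mask
255 - 255 = 0
255 - 255 = 0
255 - 255 = 0
255 - 224 = 31
Wildcard: 0.0.0.31


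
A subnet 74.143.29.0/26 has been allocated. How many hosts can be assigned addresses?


Host bits = 32 - 26 = 6
Total addresses = 2^6 = 64
Usable = total - 2 (network and broadcast)
Usable hosts: 62


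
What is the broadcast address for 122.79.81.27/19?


Network: 122.79.64.0/19
Host bits = 13
Set all host bits to 1:
Broadcast: 122.79.95.255


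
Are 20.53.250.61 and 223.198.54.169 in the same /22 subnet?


Mask: 255.255.252.0
20.53.250.61 AND mask = 20.53.248.0
223.198.54.169 AND mask = 223.198.52.0
No, different subnets (20.53.248.0 vs 223.198.52.0)


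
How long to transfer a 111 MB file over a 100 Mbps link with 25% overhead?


Effective throughput = 100 * (1 - 25/100) = 75 Mbps
File size in Mb = 111 * 8 = 888 Mb
Time = 888 / 75
Time = 11.84 seconds


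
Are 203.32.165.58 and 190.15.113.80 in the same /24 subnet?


Mask: 255.255.255.0
203.32.165.58 AND mask = 203.32.165.0
190.15.113.80 AND mask = 190.15.113.0
No, different subnets (203.32.165.0 vs 190.15.113.0)


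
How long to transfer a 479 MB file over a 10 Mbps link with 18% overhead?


Effective throughput = 10 * (1 - 18/100) = 8.2 Mbps
File size in Mb = 479 * 8 = 3832 Mb
Time = 3832 / 8.2
Time = 467.3171 seconds


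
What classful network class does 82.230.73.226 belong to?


First octet: 82
Binary: 01010010
0xxxxxxx -> Class A (1-126)
Class A, default mask 255.0.0.0 (/8)


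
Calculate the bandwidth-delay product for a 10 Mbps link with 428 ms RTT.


BDP = bandwidth * RTT
= 10 Mbps * 428 ms
= 10 * 1e6 * 428 / 1000 bits
= 4280000 bits
= 535000 bytes
= 522.4609 KB
BDP = 4280000 bits (535000 bytes)


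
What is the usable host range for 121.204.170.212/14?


Network: 121.204.0.0
Broadcast: 121.207.255.255
First usable = network + 1
Last usable = broadcast - 1
Range: 121.204.0.1 to 121.207.255.254


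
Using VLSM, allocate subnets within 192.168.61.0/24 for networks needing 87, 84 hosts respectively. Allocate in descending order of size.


87 hosts -> /25 (126 usable): 192.168.61.0/25
84 hosts -> /25 (126 usable): 192.168.61.128/25
Allocation: 192.168.61.0/25 (87 hosts, 126 usable); 192.168.61.128/25 (84 hosts, 126 usable)


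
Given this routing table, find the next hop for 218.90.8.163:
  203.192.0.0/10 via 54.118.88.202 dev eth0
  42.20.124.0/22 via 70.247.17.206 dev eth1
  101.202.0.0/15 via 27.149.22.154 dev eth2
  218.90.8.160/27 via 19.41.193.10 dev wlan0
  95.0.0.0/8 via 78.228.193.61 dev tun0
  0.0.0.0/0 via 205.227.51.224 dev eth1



Longest prefix match for 218.90.8.163:
  /10 203.192.0.0: no
  /22 42.20.124.0: no
  /15 101.202.0.0: no
  /27 218.90.8.160: MATCH
  /8 95.0.0.0: no
  /0 0.0.0.0: MATCH
Selected: next-hop 19.41.193.10 via wlan0 (matched /27)


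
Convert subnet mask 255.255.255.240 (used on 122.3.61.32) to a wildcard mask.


Subnet mask: 255.255.255.240
Wildcard = 255.255.255.255 - subnet mask
255 - 255 = 0
255 - 255 = 0
255 - 255 = 0
255 - 240 = 15
Wildcard: 0.0.0.15


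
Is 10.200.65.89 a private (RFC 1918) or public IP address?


RFC 1918 private ranges:
  10.0.0.0/8 (10.0.0.0 - 10.255.255.255)
  172.16.0.0/12 (172.16.0.0 - 172.31.255.255)
  192.168.0.0/16 (192.168.0.0 - 192.168.255.255)
Private (in 10.0.0.0/8)


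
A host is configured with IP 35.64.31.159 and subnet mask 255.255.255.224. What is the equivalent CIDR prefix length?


Binary: 11111111.11111111.11111111.11100000
Count leading 1s
Prefix: /27


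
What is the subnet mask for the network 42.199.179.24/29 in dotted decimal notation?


/29 means 29 network bits, 3 host bits
Binary: 11111111111111111111111111111000
Mask: 255.255.255.248


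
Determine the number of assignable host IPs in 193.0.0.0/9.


Host bits = 32 - 9 = 23
Total addresses = 2^23 = 8388608
Usable = total - 2 (network and broadcast)
Usable hosts: 8388606


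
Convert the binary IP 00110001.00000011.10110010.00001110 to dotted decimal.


00110001 = 49
00000011 = 3
10110010 = 178
00001110 = 14
IP: 49.3.178.14


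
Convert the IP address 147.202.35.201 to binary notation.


147 = 10010011
202 = 11001010
35 = 00100011
201 = 11001001
Binary: 10010011.11001010.00100011.11001001


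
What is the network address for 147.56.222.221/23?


IP:   10010011.00111000.11011110.11011101
Mask: 11111111.11111111.11111110.00000000
AND operation:
Net:  10010011.00111000.11011110.00000000
Network: 147.56.222.0/23


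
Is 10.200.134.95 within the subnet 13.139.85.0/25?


Subnet network: 13.139.85.0
Test IP AND mask: 10.200.134.0
No, 10.200.134.95 is not in 13.139.85.0/25


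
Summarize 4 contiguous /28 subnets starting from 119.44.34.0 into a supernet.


Original prefix: /28
Number of subnets: 4 = 2^2
New prefix = 28 - 2 = 26
Supernet: 119.44.34.0/26


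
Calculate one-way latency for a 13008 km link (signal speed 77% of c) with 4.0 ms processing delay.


Speed = 0.77 * 3e5 km/s = 231000 km/s
Propagation delay = 13008 / 231000 = 0.0563 s = 56.3117 ms
Processing delay = 4.0 ms
Total one-way latency = 60.3117 ms


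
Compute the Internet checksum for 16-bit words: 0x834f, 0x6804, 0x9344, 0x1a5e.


Sum all words (with carry folding):
+ 0x834f = 0x834f
+ 0x6804 = 0xeb53
+ 0x9344 = 0x7e98
+ 0x1a5e = 0x98f6
One's complement: ~0x98f6
Checksum = 0x6709


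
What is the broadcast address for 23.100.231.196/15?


Network: 23.100.0.0/15
Host bits = 17
Set all host bits to 1:
Broadcast: 23.101.255.255


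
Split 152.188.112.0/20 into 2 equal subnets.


New prefix = 20 + 1 = 21
Each subnet has 2048 addresses
  152.188.112.0/21
  152.188.120.0/21
Subnets: 152.188.112.0/21, 152.188.120.0/21


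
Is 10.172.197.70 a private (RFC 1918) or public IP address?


RFC 1918 private ranges:
  10.0.0.0/8 (10.0.0.0 - 10.255.255.255)
  172.16.0.0/12 (172.16.0.0 - 172.31.255.255)
  192.168.0.0/16 (192.168.0.0 - 192.168.255.255)
Private (in 10.0.0.0/8)


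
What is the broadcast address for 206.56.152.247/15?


Network: 206.56.0.0/15
Host bits = 17
Set all host bits to 1:
Broadcast: 206.57.255.255


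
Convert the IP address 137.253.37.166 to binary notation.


137 = 10001001
253 = 11111101
37 = 00100101
166 = 10100110
Binary: 10001001.11111101.00100101.10100110


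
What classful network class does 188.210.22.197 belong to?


First octet: 188
Binary: 10111100
10xxxxxx -> Class B (128-191)
Class B, default mask 255.255.0.0 (/16)


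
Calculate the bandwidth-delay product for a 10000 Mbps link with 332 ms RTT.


BDP = bandwidth * RTT
= 10000 Mbps * 332 ms
= 10000 * 1e6 * 332 / 1000 bits
= 3320000000 bits
= 415000000 bytes
= 405273.4375 KB
BDP = 3320000000 bits (415000000 bytes)


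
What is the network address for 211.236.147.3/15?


IP:   11010011.11101100.10010011.00000011
Mask: 11111111.11111110.00000000.00000000
AND operation:
Net:  11010011.11101100.00000000.00000000
Network: 211.236.0.0/15


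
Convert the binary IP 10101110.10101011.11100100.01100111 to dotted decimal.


10101110 = 174
10101011 = 171
11100100 = 228
01100111 = 103
IP: 174.171.228.103


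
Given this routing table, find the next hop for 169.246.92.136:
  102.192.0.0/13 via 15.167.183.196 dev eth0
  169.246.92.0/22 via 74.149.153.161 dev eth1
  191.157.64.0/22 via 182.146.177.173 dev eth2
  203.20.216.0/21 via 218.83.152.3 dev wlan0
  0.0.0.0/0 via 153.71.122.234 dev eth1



Longest prefix match for 169.246.92.136:
  /13 102.192.0.0: no
  /22 169.246.92.0: MATCH
  /22 191.157.64.0: no
  /21 203.20.216.0: no
  /0 0.0.0.0: MATCH
Selected: next-hop 74.149.153.161 via eth1 (matched /22)


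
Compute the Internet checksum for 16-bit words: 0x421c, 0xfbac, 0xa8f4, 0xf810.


Sum all words (with carry folding):
+ 0x421c = 0x421c
+ 0xfbac = 0x3dc9
+ 0xa8f4 = 0xe6bd
+ 0xf810 = 0xdece
One's complement: ~0xdece
Checksum = 0x2131


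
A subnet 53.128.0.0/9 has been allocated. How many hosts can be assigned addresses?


Host bits = 32 - 9 = 23
Total addresses = 2^23 = 8388608
Usable = total - 2 (network and broadcast)
Usable hosts: 8388606


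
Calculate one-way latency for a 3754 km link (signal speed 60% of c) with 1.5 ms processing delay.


Speed = 0.6 * 3e5 km/s = 180000 km/s
Propagation delay = 3754 / 180000 = 0.0209 s = 20.8556 ms
Processing delay = 1.5 ms
Total one-way latency = 22.3556 ms


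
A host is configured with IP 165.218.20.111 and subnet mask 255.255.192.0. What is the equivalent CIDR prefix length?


Binary: 11111111.11111111.11000000.00000000
Count leading 1s
Prefix: /18


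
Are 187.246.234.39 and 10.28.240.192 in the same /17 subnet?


Mask: 255.255.128.0
187.246.234.39 AND mask = 187.246.128.0
10.28.240.192 AND mask = 10.28.128.0
No, different subnets (187.246.128.0 vs 10.28.128.0)


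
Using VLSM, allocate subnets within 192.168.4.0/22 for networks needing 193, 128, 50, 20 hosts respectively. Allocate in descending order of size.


193 hosts -> /24 (254 usable): 192.168.4.0/24
128 hosts -> /24 (254 usable): 192.168.5.0/24
50 hosts -> /26 (62 usable): 192.168.6.0/26
20 hosts -> /27 (30 usable): 192.168.6.64/27
Allocation: 192.168.4.0/24 (193 hosts, 254 usable); 192.168.5.0/24 (128 hosts, 254 usable); 192.168.6.0/26 (50 hosts, 62 usable); 192.168.6.64/27 (20 hosts, 30 usable)


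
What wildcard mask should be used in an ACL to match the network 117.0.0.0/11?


Subnet mask: 255.224.0.0
Wildcard = 255.255.255.255 - subnet mask
255 - 255 = 0
255 - 224 = 31
255 - 0 = 255
255 - 0 = 255
Wildcard: 0.31.255.255


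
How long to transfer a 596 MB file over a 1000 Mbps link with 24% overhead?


Effective throughput = 1000 * (1 - 24/100) = 760 Mbps
File size in Mb = 596 * 8 = 4768 Mb
Time = 4768 / 760
Time = 6.2737 seconds


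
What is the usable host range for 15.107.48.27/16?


Network: 15.107.0.0
Broadcast: 15.107.255.255
First usable = network + 1
Last usable = broadcast - 1
Range: 15.107.0.1 to 15.107.255.254


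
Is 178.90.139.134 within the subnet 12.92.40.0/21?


Subnet network: 12.92.40.0
Test IP AND mask: 178.90.136.0
No, 178.90.139.134 is not in 12.92.40.0/21


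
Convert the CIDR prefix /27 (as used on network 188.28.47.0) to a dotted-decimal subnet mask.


/27 means 27 network bits, 5 host bits
Binary: 11111111111111111111111111100000
Mask: 255.255.255.224


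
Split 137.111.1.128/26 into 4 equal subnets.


New prefix = 26 + 2 = 28
Each subnet has 16 addresses
  137.111.1.128/28
  137.111.1.144/28
  137.111.1.160/28
  137.111.1.176/28
Subnets: 137.111.1.128/28, 137.111.1.144/28, 137.111.1.160/28, 137.111.1.176/28


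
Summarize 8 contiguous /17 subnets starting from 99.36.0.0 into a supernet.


Original prefix: /17
Number of subnets: 8 = 2^3
New prefix = 17 - 3 = 14
Supernet: 99.36.0.0/14


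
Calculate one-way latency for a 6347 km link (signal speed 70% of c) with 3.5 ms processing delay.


Speed = 0.7 * 3e5 km/s = 210000 km/s
Propagation delay = 6347 / 210000 = 0.0302 s = 30.2238 ms
Processing delay = 3.5 ms
Total one-way latency = 33.7238 ms


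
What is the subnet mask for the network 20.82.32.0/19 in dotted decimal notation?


/19 means 19 network bits, 13 host bits
Binary: 11111111111111111110000000000000
Mask: 255.255.224.0


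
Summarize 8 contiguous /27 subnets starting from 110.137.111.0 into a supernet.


Original prefix: /27
Number of subnets: 8 = 2^3
New prefix = 27 - 3 = 24
Supernet: 110.137.111.0/24


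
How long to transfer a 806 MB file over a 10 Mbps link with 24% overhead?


Effective throughput = 10 * (1 - 24/100) = 7.6 Mbps
File size in Mb = 806 * 8 = 6448 Mb
Time = 6448 / 7.6
Time = 848.4211 seconds


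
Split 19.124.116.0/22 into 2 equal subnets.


New prefix = 22 + 1 = 23
Each subnet has 512 addresses
  19.124.116.0/23
  19.124.118.0/23
Subnets: 19.124.116.0/23, 19.124.118.0/23


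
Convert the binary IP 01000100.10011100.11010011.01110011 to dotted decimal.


01000100 = 68
10011100 = 156
11010011 = 211
01110011 = 115
IP: 68.156.211.115


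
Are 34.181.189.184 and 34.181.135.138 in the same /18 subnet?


Mask: 255.255.192.0
34.181.189.184 AND mask = 34.181.128.0
34.181.135.138 AND mask = 34.181.128.0
Yes, same subnet (34.181.128.0)


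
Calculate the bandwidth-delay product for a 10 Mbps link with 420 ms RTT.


BDP = bandwidth * RTT
= 10 Mbps * 420 ms
= 10 * 1e6 * 420 / 1000 bits
= 4200000 bits
= 525000 bytes
= 512.6953 KB
BDP = 4200000 bits (525000 bytes)


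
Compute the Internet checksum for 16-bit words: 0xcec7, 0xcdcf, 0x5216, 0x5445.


Sum all words (with carry folding):
+ 0xcec7 = 0xcec7
+ 0xcdcf = 0x9c97
+ 0x5216 = 0xeead
+ 0x5445 = 0x42f3
One's complement: ~0x42f3
Checksum = 0xbd0c


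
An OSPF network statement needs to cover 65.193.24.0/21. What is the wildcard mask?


Subnet mask: 255.255.248.0
Wildcard = 255.255.255.255 - subnet mask
255 - 255 = 0
255 - 255 = 0
255 - 248 = 7
255 - 0 = 255
Wildcard: 0.0.7.255


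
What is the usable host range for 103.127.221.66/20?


Network: 103.127.208.0
Broadcast: 103.127.223.255
First usable = network + 1
Last usable = broadcast - 1
Range: 103.127.208.1 to 103.127.223.254


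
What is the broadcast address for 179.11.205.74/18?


Network: 179.11.192.0/18
Host bits = 14
Set all host bits to 1:
Broadcast: 179.11.255.255


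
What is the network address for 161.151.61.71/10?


IP:   10100001.10010111.00111101.01000111
Mask: 11111111.11000000.00000000.00000000
AND operation:
Net:  10100001.10000000.00000000.00000000
Network: 161.128.0.0/10


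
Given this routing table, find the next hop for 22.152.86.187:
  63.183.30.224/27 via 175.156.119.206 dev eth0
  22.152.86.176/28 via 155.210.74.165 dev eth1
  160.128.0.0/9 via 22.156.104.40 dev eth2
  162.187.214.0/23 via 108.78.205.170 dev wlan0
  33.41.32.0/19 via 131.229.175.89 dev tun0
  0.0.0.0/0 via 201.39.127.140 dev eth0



Longest prefix match for 22.152.86.187:
  /27 63.183.30.224: no
  /28 22.152.86.176: MATCH
  /9 160.128.0.0: no
  /23 162.187.214.0: no
  /19 33.41.32.0: no
  /0 0.0.0.0: MATCH
Selected: next-hop 155.210.74.165 via eth1 (matched /28)


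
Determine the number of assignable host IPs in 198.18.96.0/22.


Host bits = 32 - 22 = 10
Total addresses = 2^10 = 1024
Usable = total - 2 (network and broadcast)
Usable hosts: 1022


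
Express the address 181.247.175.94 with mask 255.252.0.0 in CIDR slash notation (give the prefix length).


Binary: 11111111.11111100.00000000.00000000
Count leading 1s
Prefix: /14


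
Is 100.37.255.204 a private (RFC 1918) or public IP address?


RFC 1918 private ranges:
  10.0.0.0/8 (10.0.0.0 - 10.255.255.255)
  172.16.0.0/12 (172.16.0.0 - 172.31.255.255)
  192.168.0.0/16 (192.168.0.0 - 192.168.255.255)
Public (not in any RFC 1918 range)


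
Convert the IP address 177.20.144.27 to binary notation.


177 = 10110001
20 = 00010100
144 = 10010000
27 = 00011011
Binary: 10110001.00010100.10010000.00011011


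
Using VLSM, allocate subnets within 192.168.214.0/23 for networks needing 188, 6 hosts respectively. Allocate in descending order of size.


188 hosts -> /24 (254 usable): 192.168.214.0/24
6 hosts -> /29 (6 usable): 192.168.215.0/29
Allocation: 192.168.214.0/24 (188 hosts, 254 usable); 192.168.215.0/29 (6 hosts, 6 usable)


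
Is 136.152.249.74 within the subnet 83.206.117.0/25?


Subnet network: 83.206.117.0
Test IP AND mask: 136.152.249.0
No, 136.152.249.74 is not in 83.206.117.0/25


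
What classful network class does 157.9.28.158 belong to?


First octet: 157
Binary: 10011101
10xxxxxx -> Class B (128-191)
Class B, default mask 255.255.0.0 (/16)


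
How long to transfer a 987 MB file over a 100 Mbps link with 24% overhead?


Effective throughput = 100 * (1 - 24/100) = 76 Mbps
File size in Mb = 987 * 8 = 7896 Mb
Time = 7896 / 76
Time = 103.8947 seconds


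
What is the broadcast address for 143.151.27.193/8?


Network: 143.0.0.0/8
Host bits = 24
Set all host bits to 1:
Broadcast: 143.255.255.255


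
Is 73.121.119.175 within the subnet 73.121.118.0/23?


Subnet network: 73.121.118.0
Test IP AND mask: 73.121.118.0
Yes, 73.121.119.175 is in 73.121.118.0/23


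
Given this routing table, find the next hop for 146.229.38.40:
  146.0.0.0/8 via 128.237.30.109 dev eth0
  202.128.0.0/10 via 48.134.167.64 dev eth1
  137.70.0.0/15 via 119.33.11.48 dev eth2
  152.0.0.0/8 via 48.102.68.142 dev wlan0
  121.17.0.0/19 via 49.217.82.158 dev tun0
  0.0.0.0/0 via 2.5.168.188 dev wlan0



Longest prefix match for 146.229.38.40:
  /8 146.0.0.0: MATCH
  /10 202.128.0.0: no
  /15 137.70.0.0: no
  /8 152.0.0.0: no
  /19 121.17.0.0: no
  /0 0.0.0.0: MATCH
Selected: next-hop 128.237.30.109 via eth0 (matched /8)


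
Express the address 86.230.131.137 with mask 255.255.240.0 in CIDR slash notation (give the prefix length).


Binary: 11111111.11111111.11110000.00000000
Count leading 1s
Prefix: /20


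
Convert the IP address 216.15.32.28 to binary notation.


216 = 11011000
15 = 00001111
32 = 00100000
28 = 00011100
Binary: 11011000.00001111.00100000.00011100


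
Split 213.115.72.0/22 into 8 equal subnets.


New prefix = 22 + 3 = 25
Each subnet has 128 addresses
  213.115.72.0/25
  213.115.72.128/25
  213.115.73.0/25
  213.115.73.128/25
  213.115.74.0/25
  213.115.74.128/25
  213.115.75.0/25
  213.115.75.128/25
Subnets: 213.115.72.0/25, 213.115.72.128/25, 213.115.73.0/25, 213.115.73.128/25, 213.115.74.0/25, 213.115.74.128/25, 213.115.75.0/25, 213.115.75.128/25


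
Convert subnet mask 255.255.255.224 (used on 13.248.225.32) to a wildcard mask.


Subnet mask: 255.255.255.224
Wildcard = 255.255.255.255 - subnet mask
255 - 255 = 0
255 - 255 = 0
255 - 255 = 0
255 - 224 = 31
Wildcard: 0.0.0.31


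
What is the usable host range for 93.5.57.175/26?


Network: 93.5.57.128
Broadcast: 93.5.57.191
First usable = network + 1
Last usable = broadcast - 1
Range: 93.5.57.129 to 93.5.57.190


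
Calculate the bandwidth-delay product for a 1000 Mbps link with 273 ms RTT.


BDP = bandwidth * RTT
= 1000 Mbps * 273 ms
= 1000 * 1e6 * 273 / 1000 bits
= 273000000 bits
= 34125000 bytes
= 33325.1953 KB
BDP = 273000000 bits (34125000 bytes)


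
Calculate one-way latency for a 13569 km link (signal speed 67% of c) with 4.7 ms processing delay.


Speed = 0.67 * 3e5 km/s = 201000 km/s
Propagation delay = 13569 / 201000 = 0.0675 s = 67.5075 ms
Processing delay = 4.7 ms
Total one-way latency = 72.2075 ms


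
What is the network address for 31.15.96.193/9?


IP:   00011111.00001111.01100000.11000001
Mask: 11111111.10000000.00000000.00000000
AND operation:
Net:  00011111.00000000.00000000.00000000
Network: 31.0.0.0/9


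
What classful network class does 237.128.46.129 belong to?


First octet: 237
Binary: 11101101
1110xxxx -> Class D (224-239)
Class D (multicast), default mask N/A


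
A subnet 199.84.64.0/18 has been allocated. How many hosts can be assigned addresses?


Host bits = 32 - 18 = 14
Total addresses = 2^14 = 16384
Usable = total - 2 (network and broadcast)
Usable hosts: 16382


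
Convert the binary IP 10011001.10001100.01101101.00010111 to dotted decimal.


10011001 = 153
10001100 = 140
01101101 = 109
00010111 = 23
IP: 153.140.109.23


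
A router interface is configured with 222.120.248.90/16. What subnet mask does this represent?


/16 means 16 network bits, 16 host bits
Binary: 11111111111111110000000000000000
Mask: 255.255.0.0


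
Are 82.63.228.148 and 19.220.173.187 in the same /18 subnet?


Mask: 255.255.192.0
82.63.228.148 AND mask = 82.63.192.0
19.220.173.187 AND mask = 19.220.128.0
No, different subnets (82.63.192.0 vs 19.220.128.0)


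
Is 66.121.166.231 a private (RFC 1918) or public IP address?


RFC 1918 private ranges:
  10.0.0.0/8 (10.0.0.0 - 10.255.255.255)
  172.16.0.0/12 (172.16.0.0 - 172.31.255.255)
  192.168.0.0/16 (192.168.0.0 - 192.168.255.255)
Public (not in any RFC 1918 range)


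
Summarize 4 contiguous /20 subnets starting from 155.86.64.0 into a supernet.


Original prefix: /20
Number of subnets: 4 = 2^2
New prefix = 20 - 2 = 18
Supernet: 155.86.64.0/18


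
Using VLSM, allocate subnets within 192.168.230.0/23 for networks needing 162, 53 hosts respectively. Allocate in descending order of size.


162 hosts -> /24 (254 usable): 192.168.230.0/24
53 hosts -> /26 (62 usable): 192.168.231.0/26
Allocation: 192.168.230.0/24 (162 hosts, 254 usable); 192.168.231.0/26 (53 hosts, 62 usable)


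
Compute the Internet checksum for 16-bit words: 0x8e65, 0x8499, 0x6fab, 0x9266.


Sum all words (with carry folding):
+ 0x8e65 = 0x8e65
+ 0x8499 = 0x12ff
+ 0x6fab = 0x82aa
+ 0x9266 = 0x1511
One's complement: ~0x1511
Checksum = 0xeaee


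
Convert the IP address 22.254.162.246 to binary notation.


22 = 00010110
254 = 11111110
162 = 10100010
246 = 11110110
Binary: 00010110.11111110.10100010.11110110


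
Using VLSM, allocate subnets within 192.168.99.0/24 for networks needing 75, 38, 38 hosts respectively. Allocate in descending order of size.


75 hosts -> /25 (126 usable): 192.168.99.0/25
38 hosts -> /26 (62 usable): 192.168.99.128/26
38 hosts -> /26 (62 usable): 192.168.99.192/26
Allocation: 192.168.99.0/25 (75 hosts, 126 usable); 192.168.99.128/26 (38 hosts, 62 usable); 192.168.99.192/26 (38 hosts, 62 usable)


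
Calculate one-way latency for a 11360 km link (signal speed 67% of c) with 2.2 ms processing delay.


Speed = 0.67 * 3e5 km/s = 201000 km/s
Propagation delay = 11360 / 201000 = 0.0565 s = 56.5174 ms
Processing delay = 2.2 ms
Total one-way latency = 58.7174 ms


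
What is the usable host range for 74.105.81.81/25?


Network: 74.105.81.0
Broadcast: 74.105.81.127
First usable = network + 1
Last usable = broadcast - 1
Range: 74.105.81.1 to 74.105.81.126


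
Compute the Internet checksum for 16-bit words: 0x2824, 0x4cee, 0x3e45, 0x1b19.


Sum all words (with carry folding):
+ 0x2824 = 0x2824
+ 0x4cee = 0x7512
+ 0x3e45 = 0xb357
+ 0x1b19 = 0xce70
One's complement: ~0xce70
Checksum = 0x318f


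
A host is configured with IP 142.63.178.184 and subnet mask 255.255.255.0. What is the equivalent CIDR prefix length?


Binary: 11111111.11111111.11111111.00000000
Count leading 1s
Prefix: /24


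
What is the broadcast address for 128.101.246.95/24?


Network: 128.101.246.0/24
Host bits = 8
Set all host bits to 1:
Broadcast: 128.101.246.255


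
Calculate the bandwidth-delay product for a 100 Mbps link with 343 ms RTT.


BDP = bandwidth * RTT
= 100 Mbps * 343 ms
= 100 * 1e6 * 343 / 1000 bits
= 34300000 bits
= 4287500 bytes
= 4187.0117 KB
BDP = 34300000 bits (4287500 bytes)


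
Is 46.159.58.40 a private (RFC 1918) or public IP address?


RFC 1918 private ranges:
  10.0.0.0/8 (10.0.0.0 - 10.255.255.255)
  172.16.0.0/12 (172.16.0.0 - 172.31.255.255)
  192.168.0.0/16 (192.168.0.0 - 192.168.255.255)
Public (not in any RFC 1918 range)


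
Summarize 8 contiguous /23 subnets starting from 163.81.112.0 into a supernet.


Original prefix: /23
Number of subnets: 8 = 2^3
New prefix = 23 - 3 = 20
Supernet: 163.81.112.0/20


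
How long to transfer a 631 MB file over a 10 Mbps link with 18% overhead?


Effective throughput = 10 * (1 - 18/100) = 8.2 Mbps
File size in Mb = 631 * 8 = 5048 Mb
Time = 5048 / 8.2
Time = 615.6098 seconds


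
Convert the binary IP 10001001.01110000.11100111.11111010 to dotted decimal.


10001001 = 137
01110000 = 112
11100111 = 231
11111010 = 250
IP: 137.112.231.250


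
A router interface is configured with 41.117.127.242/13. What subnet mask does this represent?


/13 means 13 network bits, 19 host bits
Binary: 11111111111110000000000000000000
Mask: 255.248.0.0


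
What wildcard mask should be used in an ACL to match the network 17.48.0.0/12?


Subnet mask: 255.240.0.0
Wildcard = 255.255.255.255 - subnet mask
255 - 255 = 0
255 - 240 = 15
255 - 0 = 255
255 - 0 = 255
Wildcard: 0.15.255.255


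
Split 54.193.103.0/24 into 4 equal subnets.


New prefix = 24 + 2 = 26
Each subnet has 64 addresses
  54.193.103.0/26
  54.193.103.64/26
  54.193.103.128/26
  54.193.103.192/26
Subnets: 54.193.103.0/26, 54.193.103.64/26, 54.193.103.128/26, 54.193.103.192/26


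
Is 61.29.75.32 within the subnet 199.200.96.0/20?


Subnet network: 199.200.96.0
Test IP AND mask: 61.29.64.0
No, 61.29.75.32 is not in 199.200.96.0/20


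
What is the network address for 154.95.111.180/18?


IP:   10011010.01011111.01101111.10110100
Mask: 11111111.11111111.11000000.00000000
AND operation:
Net:  10011010.01011111.01000000.00000000
Network: 154.95.64.0/18


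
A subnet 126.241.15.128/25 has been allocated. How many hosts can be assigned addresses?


Host bits = 32 - 25 = 7
Total addresses = 2^7 = 128
Usable = total - 2 (network and broadcast)
Usable hosts: 126


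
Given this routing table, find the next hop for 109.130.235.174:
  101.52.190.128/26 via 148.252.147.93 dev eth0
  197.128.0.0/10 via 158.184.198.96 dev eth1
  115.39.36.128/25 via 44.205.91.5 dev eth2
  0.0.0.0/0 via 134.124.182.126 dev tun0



Longest prefix match for 109.130.235.174:
  /26 101.52.190.128: no
  /10 197.128.0.0: no
  /25 115.39.36.128: no
  /0 0.0.0.0: MATCH
Selected: next-hop 134.124.182.126 via tun0 (matched /0)


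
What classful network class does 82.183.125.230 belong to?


First octet: 82
Binary: 01010010
0xxxxxxx -> Class A (1-126)
Class A, default mask 255.0.0.0 (/8)


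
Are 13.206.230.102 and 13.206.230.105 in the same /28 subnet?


Mask: 255.255.255.240
13.206.230.102 AND mask = 13.206.230.96
13.206.230.105 AND mask = 13.206.230.96
Yes, same subnet (13.206.230.96)


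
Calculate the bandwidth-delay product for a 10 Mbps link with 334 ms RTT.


BDP = bandwidth * RTT
= 10 Mbps * 334 ms
= 10 * 1e6 * 334 / 1000 bits
= 3340000 bits
= 417500 bytes
= 407.7148 KB
BDP = 3340000 bits (417500 bytes)


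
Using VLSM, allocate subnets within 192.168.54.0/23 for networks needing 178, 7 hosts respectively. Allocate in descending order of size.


178 hosts -> /24 (254 usable): 192.168.54.0/24
7 hosts -> /28 (14 usable): 192.168.55.0/28
Allocation: 192.168.54.0/24 (178 hosts, 254 usable); 192.168.55.0/28 (7 hosts, 14 usable)


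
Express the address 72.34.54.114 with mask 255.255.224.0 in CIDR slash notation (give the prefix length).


Binary: 11111111.11111111.11100000.00000000
Count leading 1s
Prefix: /19


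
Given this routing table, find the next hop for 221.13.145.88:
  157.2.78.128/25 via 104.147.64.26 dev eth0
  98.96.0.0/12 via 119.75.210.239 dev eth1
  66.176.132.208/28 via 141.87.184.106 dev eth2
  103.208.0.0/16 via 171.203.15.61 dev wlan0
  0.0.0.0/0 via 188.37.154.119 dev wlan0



Longest prefix match for 221.13.145.88:
  /25 157.2.78.128: no
  /12 98.96.0.0: no
  /28 66.176.132.208: no
  /16 103.208.0.0: no
  /0 0.0.0.0: MATCH
Selected: next-hop 188.37.154.119 via wlan0 (matched /0)


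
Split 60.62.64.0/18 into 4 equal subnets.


New prefix = 18 + 2 = 20
Each subnet has 4096 addresses
  60.62.64.0/20
  60.62.80.0/20
  60.62.96.0/20
  60.62.112.0/20
Subnets: 60.62.64.0/20, 60.62.80.0/20, 60.62.96.0/20, 60.62.112.0/20


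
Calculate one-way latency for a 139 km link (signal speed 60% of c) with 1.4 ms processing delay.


Speed = 0.6 * 3e5 km/s = 180000 km/s
Propagation delay = 139 / 180000 = 0.0008 s = 0.7722 ms
Processing delay = 1.4 ms
Total one-way latency = 2.1722 ms


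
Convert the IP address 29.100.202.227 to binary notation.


29 = 00011101
100 = 01100100
202 = 11001010
227 = 11100011
Binary: 00011101.01100100.11001010.11100011


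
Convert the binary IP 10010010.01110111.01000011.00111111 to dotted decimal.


10010010 = 146
01110111 = 119
01000011 = 67
00111111 = 63
IP: 146.119.67.63


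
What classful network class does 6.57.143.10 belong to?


First octet: 6
Binary: 00000110
0xxxxxxx -> Class A (1-126)
Class A, default mask 255.0.0.0 (/8)


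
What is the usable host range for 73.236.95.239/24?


Network: 73.236.95.0
Broadcast: 73.236.95.255
First usable = network + 1
Last usable = broadcast - 1
Range: 73.236.95.1 to 73.236.95.254


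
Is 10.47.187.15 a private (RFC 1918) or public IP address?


RFC 1918 private ranges:
  10.0.0.0/8 (10.0.0.0 - 10.255.255.255)
  172.16.0.0/12 (172.16.0.0 - 172.31.255.255)
  192.168.0.0/16 (192.168.0.0 - 192.168.255.255)
Private (in 10.0.0.0/8)


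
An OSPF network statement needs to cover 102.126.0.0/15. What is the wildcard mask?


Subnet mask: 255.254.0.0
Wildcard = 255.255.255.255 - subnet mask
255 - 255 = 0
255 - 254 = 1
255 - 0 = 255
255 - 0 = 255
Wildcard: 0.1.255.255


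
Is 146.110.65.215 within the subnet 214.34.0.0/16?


Subnet network: 214.34.0.0
Test IP AND mask: 146.110.0.0
No, 146.110.65.215 is not in 214.34.0.0/16


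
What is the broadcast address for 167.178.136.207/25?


Network: 167.178.136.128/25
Host bits = 7
Set all host bits to 1:
Broadcast: 167.178.136.255


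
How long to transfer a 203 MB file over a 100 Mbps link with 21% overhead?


Effective throughput = 100 * (1 - 21/100) = 79 Mbps
File size in Mb = 203 * 8 = 1624 Mb
Time = 1624 / 79
Time = 20.557 seconds


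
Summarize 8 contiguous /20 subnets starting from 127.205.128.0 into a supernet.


Original prefix: /20
Number of subnets: 8 = 2^3
New prefix = 20 - 3 = 17
Supernet: 127.205.128.0/17


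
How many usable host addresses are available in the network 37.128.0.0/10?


Host bits = 32 - 10 = 22
Total addresses = 2^22 = 4194304
Usable = total - 2 (network and broadcast)
Usable hosts: 4194302


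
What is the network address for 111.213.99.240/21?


IP:   01101111.11010101.01100011.11110000
Mask: 11111111.11111111.11111000.00000000
AND operation:
Net:  01101111.11010101.01100000.00000000
Network: 111.213.96.0/21


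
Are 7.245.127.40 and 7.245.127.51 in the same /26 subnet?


Mask: 255.255.255.192
7.245.127.40 AND mask = 7.245.127.0
7.245.127.51 AND mask = 7.245.127.0
Yes, same subnet (7.245.127.0)


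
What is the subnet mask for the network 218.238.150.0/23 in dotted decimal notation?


/23 means 23 network bits, 9 host bits
Binary: 11111111111111111111111000000000
Mask: 255.255.254.0


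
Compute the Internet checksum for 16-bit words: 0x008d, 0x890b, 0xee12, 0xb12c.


Sum all words (with carry folding):
+ 0x008d = 0x008d
+ 0x890b = 0x8998
+ 0xee12 = 0x77ab
+ 0xb12c = 0x28d8
One's complement: ~0x28d8
Checksum = 0xd727


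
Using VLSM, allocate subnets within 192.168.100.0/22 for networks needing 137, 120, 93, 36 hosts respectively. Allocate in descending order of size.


137 hosts -> /24 (254 usable): 192.168.100.0/24
120 hosts -> /25 (126 usable): 192.168.101.0/25
93 hosts -> /25 (126 usable): 192.168.101.128/25
36 hosts -> /26 (62 usable): 192.168.102.0/26
Allocation: 192.168.100.0/24 (137 hosts, 254 usable); 192.168.101.0/25 (120 hosts, 126 usable); 192.168.101.128/25 (93 hosts, 126 usable); 192.168.102.0/26 (36 hosts, 62 usable)


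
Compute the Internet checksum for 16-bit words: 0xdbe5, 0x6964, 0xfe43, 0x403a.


Sum all words (with carry folding):
+ 0xdbe5 = 0xdbe5
+ 0x6964 = 0x454a
+ 0xfe43 = 0x438e
+ 0x403a = 0x83c8
One's complement: ~0x83c8
Checksum = 0x7c37


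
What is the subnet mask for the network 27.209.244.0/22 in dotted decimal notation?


/22 means 22 network bits, 10 host bits
Binary: 11111111111111111111110000000000
Mask: 255.255.252.0


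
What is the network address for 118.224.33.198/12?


IP:   01110110.11100000.00100001.11000110
Mask: 11111111.11110000.00000000.00000000
AND operation:
Net:  01110110.11100000.00000000.00000000
Network: 118.224.0.0/12


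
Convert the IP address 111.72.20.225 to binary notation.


111 = 01101111
72 = 01001000
20 = 00010100
225 = 11100001
Binary: 01101111.01001000.00010100.11100001


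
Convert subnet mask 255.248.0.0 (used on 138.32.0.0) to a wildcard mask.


Subnet mask: 255.248.0.0
Wildcard = 255.255.255.255 - subnet mask
255 - 255 = 0
255 - 248 = 7
255 - 0 = 255
255 - 0 = 255
Wildcard: 0.7.255.255


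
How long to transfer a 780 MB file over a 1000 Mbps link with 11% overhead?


Effective throughput = 1000 * (1 - 11/100) = 890 Mbps
File size in Mb = 780 * 8 = 6240 Mb
Time = 6240 / 890
Time = 7.0112 seconds


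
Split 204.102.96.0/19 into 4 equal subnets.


New prefix = 19 + 2 = 21
Each subnet has 2048 addresses
  204.102.96.0/21
  204.102.104.0/21
  204.102.112.0/21
  204.102.120.0/21
Subnets: 204.102.96.0/21, 204.102.104.0/21, 204.102.112.0/21, 204.102.120.0/21


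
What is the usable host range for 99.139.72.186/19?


Network: 99.139.64.0
Broadcast: 99.139.95.255
First usable = network + 1
Last usable = broadcast - 1
Range: 99.139.64.1 to 99.139.95.254


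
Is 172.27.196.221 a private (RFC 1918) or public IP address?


RFC 1918 private ranges:
  10.0.0.0/8 (10.0.0.0 - 10.255.255.255)
  172.16.0.0/12 (172.16.0.0 - 172.31.255.255)
  192.168.0.0/16 (192.168.0.0 - 192.168.255.255)
Private (in 172.16.0.0/12)


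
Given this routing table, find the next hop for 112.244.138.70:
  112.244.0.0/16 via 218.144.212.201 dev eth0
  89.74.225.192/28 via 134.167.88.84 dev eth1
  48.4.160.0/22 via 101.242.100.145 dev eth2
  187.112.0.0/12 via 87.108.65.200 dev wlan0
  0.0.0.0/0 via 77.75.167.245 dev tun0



Longest prefix match for 112.244.138.70:
  /16 112.244.0.0: MATCH
  /28 89.74.225.192: no
  /22 48.4.160.0: no
  /12 187.112.0.0: no
  /0 0.0.0.0: MATCH
Selected: next-hop 218.144.212.201 via eth0 (matched /16)


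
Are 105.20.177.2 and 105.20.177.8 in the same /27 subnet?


Mask: 255.255.255.224
105.20.177.2 AND mask = 105.20.177.0
105.20.177.8 AND mask = 105.20.177.0
Yes, same subnet (105.20.177.0)


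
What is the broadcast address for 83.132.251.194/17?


Network: 83.132.128.0/17
Host bits = 15
Set all host bits to 1:
Broadcast: 83.132.255.255


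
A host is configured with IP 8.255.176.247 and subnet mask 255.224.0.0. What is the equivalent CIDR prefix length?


Binary: 11111111.11100000.00000000.00000000
Count leading 1s
Prefix: /11


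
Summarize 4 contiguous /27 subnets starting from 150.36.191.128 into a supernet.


Original prefix: /27
Number of subnets: 4 = 2^2
New prefix = 27 - 2 = 25
Supernet: 150.36.191.128/25


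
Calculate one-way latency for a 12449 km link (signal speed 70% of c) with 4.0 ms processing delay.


Speed = 0.7 * 3e5 km/s = 210000 km/s
Propagation delay = 12449 / 210000 = 0.0593 s = 59.281 ms
Processing delay = 4.0 ms
Total one-way latency = 63.281 ms


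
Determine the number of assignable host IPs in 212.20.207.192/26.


Host bits = 32 - 26 = 6
Total addresses = 2^6 = 64
Usable = total - 2 (network and broadcast)
Usable hosts: 62


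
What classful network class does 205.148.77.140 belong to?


First octet: 205
Binary: 11001101
110xxxxx -> Class C (192-223)
Class C, default mask 255.255.255.0 (/24)


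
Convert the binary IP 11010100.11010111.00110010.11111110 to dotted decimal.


11010100 = 212
11010111 = 215
00110010 = 50
11111110 = 254
IP: 212.215.50.254


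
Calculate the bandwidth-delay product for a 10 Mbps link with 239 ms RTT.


BDP = bandwidth * RTT
= 10 Mbps * 239 ms
= 10 * 1e6 * 239 / 1000 bits
= 2390000 bits
= 298750 bytes
= 291.748 KB
BDP = 2390000 bits (298750 bytes)


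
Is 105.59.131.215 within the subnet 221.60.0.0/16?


Subnet network: 221.60.0.0
Test IP AND mask: 105.59.0.0
No, 105.59.131.215 is not in 221.60.0.0/16


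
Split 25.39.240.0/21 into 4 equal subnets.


New prefix = 21 + 2 = 23
Each subnet has 512 addresses
  25.39.240.0/23
  25.39.242.0/23
  25.39.244.0/23
  25.39.246.0/23
Subnets: 25.39.240.0/23, 25.39.242.0/23, 25.39.244.0/23, 25.39.246.0/23


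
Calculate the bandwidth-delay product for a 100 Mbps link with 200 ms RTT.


BDP = bandwidth * RTT
= 100 Mbps * 200 ms
= 100 * 1e6 * 200 / 1000 bits
= 20000000 bits
= 2500000 bytes
= 2441.4062 KB
BDP = 20000000 bits (2500000 bytes)


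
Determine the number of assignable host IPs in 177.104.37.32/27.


Host bits = 32 - 27 = 5
Total addresses = 2^5 = 32
Usable = total - 2 (network and broadcast)
Usable hosts: 30


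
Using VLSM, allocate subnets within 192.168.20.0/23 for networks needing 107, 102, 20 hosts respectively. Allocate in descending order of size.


107 hosts -> /25 (126 usable): 192.168.20.0/25
102 hosts -> /25 (126 usable): 192.168.20.128/25
20 hosts -> /27 (30 usable): 192.168.21.0/27
Allocation: 192.168.20.0/25 (107 hosts, 126 usable); 192.168.20.128/25 (102 hosts, 126 usable); 192.168.21.0/27 (20 hosts, 30 usable)
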